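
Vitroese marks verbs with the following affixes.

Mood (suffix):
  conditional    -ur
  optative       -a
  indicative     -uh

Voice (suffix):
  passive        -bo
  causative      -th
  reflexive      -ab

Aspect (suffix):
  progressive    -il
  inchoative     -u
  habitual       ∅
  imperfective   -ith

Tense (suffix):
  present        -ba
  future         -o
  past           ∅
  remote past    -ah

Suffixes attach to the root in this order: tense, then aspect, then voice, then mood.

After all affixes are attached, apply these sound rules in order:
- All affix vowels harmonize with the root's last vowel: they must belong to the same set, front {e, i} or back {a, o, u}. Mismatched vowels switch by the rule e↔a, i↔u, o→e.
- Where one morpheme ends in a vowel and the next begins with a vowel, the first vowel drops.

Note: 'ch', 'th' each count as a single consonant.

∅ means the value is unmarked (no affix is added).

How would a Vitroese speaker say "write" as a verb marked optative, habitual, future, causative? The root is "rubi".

Attach tense future -o → rubio.
aspect = habitual: zero marking, form stays rubio.
Attach voice causative -th → rubioth.
Attach mood optative -a → rubiotha.
Apply vowel harmony: rubiotha → rubiethe.
Apply vowel deletion: rubiethe → rubethe.

rubethe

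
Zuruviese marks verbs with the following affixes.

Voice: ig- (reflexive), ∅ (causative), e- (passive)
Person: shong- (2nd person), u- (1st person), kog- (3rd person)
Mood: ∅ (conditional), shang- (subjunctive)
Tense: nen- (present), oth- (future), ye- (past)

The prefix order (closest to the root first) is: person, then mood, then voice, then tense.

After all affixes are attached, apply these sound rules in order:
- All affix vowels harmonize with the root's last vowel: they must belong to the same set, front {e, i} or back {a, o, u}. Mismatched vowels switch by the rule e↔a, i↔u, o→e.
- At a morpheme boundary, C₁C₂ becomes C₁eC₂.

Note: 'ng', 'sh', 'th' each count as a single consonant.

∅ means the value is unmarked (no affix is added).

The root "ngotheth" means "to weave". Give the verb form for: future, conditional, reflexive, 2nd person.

ethigeshengengotheth

Attach person 2nd person shong- → shongngotheth.
mood = conditional: zero marking, form stays shongngotheth.
Attach voice reflexive ig- → igshongngotheth.
Attach tense future oth- → othigshongngotheth.
Apply vowel harmony: othigshongngotheth → ethigshengngotheth.
Apply epenthesis: ethigshengngotheth → ethigeshengengotheth.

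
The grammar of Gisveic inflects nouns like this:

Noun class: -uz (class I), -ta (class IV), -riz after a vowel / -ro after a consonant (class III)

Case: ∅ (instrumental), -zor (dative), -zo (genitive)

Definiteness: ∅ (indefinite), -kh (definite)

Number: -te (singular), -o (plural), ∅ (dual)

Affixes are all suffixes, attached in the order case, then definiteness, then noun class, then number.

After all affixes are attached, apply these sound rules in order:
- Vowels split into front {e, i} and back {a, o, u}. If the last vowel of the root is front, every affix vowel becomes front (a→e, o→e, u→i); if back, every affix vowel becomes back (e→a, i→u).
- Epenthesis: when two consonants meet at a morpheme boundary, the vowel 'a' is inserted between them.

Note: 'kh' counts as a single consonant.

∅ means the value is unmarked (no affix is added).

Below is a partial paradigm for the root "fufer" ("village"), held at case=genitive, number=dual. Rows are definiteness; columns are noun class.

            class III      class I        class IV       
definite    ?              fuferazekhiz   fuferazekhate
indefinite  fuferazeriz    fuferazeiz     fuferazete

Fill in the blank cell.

fuferazekhare

Attach case genitive -zo → fuferzo.
Attach definiteness definite -kh → fuferzokh.
Attach noun class class III -ro (after consonant 'kh') → fuferzokhro.
number = dual: zero marking, form stays fuferzokhro.
Apply vowel harmony: fuferzokhro → fuferzekhre.
Apply epenthesis: fuferzekhre → fuferazekhare.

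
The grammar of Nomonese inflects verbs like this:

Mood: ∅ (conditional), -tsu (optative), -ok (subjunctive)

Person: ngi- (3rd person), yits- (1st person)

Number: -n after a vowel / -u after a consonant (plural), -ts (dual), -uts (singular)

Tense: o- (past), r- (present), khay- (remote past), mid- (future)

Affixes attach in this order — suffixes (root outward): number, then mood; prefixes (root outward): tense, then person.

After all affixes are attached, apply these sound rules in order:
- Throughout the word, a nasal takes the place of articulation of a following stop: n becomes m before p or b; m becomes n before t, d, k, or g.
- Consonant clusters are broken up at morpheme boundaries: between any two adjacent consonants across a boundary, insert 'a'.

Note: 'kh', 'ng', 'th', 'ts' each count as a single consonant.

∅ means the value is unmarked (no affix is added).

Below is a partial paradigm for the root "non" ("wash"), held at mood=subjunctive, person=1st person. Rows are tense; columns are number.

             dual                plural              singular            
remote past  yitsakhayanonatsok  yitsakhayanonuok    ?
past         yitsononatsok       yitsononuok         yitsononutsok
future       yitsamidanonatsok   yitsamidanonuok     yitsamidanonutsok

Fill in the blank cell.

Attach tense remote past khay- → khaynon.
Attach number singular -uts → khaynonuts.
Attach mood subjunctive -ok → khaynonutsok.
Attach person 1st person yits- → yitskhaynonutsok.
Nasal assimilation: no change.
Apply epenthesis: yitskhaynonutsok → yitsakhayanonutsok.

yitsakhayanonutsok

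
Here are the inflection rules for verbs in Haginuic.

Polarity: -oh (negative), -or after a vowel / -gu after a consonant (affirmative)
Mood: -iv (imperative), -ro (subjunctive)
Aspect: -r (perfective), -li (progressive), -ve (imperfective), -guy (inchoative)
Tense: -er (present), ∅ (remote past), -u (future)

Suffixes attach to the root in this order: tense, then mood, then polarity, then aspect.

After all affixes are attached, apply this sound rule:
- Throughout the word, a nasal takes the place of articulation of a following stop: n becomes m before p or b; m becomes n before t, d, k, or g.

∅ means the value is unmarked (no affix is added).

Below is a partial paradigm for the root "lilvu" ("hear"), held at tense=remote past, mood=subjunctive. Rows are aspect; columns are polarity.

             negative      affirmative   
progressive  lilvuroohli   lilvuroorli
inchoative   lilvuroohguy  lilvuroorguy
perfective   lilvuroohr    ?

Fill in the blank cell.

lilvuroorr

tense = remote past: zero marking, form stays lilvu.
Attach mood subjunctive -ro → lilvuro.
Attach polarity affirmative -or (after vowel 'o') → lilvuroor.
Attach aspect perfective -r → lilvuroorr.
Nasal assimilation: no change.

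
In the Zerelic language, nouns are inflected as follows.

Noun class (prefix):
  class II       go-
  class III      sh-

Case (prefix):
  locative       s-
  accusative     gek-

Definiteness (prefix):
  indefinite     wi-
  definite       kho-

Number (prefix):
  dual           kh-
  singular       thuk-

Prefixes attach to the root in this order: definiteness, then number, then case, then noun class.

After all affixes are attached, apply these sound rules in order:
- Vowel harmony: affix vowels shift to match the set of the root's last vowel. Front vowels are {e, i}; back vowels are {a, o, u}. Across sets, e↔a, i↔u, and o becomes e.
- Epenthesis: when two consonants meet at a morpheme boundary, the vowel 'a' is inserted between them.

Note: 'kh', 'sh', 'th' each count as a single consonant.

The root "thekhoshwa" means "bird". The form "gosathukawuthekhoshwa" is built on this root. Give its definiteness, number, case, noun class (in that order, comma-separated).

indefinite, singular, locative, class II

Segment: go-s-thuk-wi-thekhoshwa.
definiteness: wi- → indefinite.
number: thuk- → singular.
case: s- → locative.
noun class: go- → class II.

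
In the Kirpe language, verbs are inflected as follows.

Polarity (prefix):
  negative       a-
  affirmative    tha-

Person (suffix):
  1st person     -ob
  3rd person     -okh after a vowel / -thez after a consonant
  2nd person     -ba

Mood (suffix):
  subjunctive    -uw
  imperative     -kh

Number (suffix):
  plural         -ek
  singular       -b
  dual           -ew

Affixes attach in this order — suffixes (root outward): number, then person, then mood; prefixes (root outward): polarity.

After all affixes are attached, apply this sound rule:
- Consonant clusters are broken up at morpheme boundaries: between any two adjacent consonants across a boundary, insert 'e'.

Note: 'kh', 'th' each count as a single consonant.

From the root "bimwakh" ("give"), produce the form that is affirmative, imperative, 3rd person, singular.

thabimwakhebethezekh

Attach number singular -b → bimwakhb.
Attach polarity affirmative tha- → thabimwakhb.
Attach person 3rd person -thez (after consonant 'b') → thabimwakhbthez.
Attach mood imperative -kh → thabimwakhbthezkh.
Apply epenthesis: thabimwakhbthezkh → thabimwakhebethezekh.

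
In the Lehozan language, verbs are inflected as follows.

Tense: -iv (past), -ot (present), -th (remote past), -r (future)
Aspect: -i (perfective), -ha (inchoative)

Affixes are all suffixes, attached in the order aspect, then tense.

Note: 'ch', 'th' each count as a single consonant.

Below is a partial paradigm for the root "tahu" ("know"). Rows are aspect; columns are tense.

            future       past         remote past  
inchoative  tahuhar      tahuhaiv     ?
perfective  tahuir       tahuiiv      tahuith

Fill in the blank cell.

Attach aspect inchoative -ha → tahuha.
Attach tense remote past -th → tahuhath.

tahuhath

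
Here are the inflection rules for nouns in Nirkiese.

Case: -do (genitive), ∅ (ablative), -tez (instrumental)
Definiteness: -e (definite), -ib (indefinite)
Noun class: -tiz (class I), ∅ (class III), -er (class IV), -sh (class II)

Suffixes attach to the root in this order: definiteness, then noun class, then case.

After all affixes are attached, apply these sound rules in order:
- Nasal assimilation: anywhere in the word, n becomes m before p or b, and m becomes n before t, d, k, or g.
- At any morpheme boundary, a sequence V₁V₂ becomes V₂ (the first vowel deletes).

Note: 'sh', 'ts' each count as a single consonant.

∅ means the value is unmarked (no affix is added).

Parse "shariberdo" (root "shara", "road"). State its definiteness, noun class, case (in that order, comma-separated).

indefinite, class IV, genitive

Segment: shara-ib-er-do.
definiteness: -ib → indefinite.
noun class: -er → class IV.
case: -do → genitive.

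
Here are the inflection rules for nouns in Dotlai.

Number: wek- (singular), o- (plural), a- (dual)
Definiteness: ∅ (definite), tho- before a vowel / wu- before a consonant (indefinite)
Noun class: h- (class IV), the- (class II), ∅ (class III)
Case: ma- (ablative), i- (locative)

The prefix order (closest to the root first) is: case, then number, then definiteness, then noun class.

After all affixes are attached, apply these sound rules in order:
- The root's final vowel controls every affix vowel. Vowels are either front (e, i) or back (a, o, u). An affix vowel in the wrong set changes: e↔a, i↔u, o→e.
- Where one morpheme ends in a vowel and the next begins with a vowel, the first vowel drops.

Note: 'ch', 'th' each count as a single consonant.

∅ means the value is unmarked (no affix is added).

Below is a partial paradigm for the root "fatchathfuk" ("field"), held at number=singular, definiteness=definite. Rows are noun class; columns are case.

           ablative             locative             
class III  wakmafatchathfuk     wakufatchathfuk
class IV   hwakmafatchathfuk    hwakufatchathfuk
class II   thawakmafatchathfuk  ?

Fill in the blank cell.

thawakufatchathfuk

Attach case locative i- → ifatchathfuk.
Attach number singular wek- → wekifatchathfuk.
definiteness = definite: zero marking, form stays wekifatchathfuk.
Attach noun class class II the- → thewekifatchathfuk.
Apply vowel harmony: thewekifatchathfuk → thawakufatchathfuk.
Vowel deletion: no change.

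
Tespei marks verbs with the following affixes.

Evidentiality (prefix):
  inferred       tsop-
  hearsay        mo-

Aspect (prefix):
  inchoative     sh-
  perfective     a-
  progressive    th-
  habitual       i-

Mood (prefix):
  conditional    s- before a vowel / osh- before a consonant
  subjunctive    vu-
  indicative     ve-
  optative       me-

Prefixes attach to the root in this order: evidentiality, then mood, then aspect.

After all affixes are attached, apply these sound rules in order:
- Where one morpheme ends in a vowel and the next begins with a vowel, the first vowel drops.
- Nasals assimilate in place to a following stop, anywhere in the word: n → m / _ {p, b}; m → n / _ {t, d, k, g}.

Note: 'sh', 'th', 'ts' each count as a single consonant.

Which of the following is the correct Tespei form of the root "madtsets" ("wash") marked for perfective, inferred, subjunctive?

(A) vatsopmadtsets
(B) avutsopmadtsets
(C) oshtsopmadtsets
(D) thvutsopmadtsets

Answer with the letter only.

Attach evidentiality inferred tsop- → tsopmadtsets.
Attach mood subjunctive vu- → vutsopmadtsets.
Attach aspect perfective a- → avutsopmadtsets.
Vowel deletion: no change.
Nasal assimilation: no change.
So the correct form is avutsopmadtsets, option (B).
(A) vatsopmadtsets is wrong: it has the affixes in the wrong order.
(D) thvutsopmadtsets is wrong: it uses progressive instead of perfective for aspect.
(C) oshtsopmadtsets is wrong: it uses conditional instead of subjunctive for mood.

B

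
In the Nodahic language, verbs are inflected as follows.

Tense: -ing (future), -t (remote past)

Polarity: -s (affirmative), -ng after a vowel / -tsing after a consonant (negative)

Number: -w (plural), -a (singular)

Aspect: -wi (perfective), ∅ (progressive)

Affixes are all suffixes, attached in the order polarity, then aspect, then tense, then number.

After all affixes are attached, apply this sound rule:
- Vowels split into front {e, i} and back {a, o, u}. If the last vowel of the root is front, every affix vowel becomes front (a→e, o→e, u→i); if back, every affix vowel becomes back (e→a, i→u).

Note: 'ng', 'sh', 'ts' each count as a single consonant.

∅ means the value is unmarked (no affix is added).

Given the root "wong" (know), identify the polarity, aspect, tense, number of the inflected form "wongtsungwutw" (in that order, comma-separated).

negative, perfective, remote past, plural

Segment: wong-tsing-wi-t-w.
polarity: -ng/tsing → negative.
aspect: -wi → perfective.
tense: -t → remote past.
number: -w → plural.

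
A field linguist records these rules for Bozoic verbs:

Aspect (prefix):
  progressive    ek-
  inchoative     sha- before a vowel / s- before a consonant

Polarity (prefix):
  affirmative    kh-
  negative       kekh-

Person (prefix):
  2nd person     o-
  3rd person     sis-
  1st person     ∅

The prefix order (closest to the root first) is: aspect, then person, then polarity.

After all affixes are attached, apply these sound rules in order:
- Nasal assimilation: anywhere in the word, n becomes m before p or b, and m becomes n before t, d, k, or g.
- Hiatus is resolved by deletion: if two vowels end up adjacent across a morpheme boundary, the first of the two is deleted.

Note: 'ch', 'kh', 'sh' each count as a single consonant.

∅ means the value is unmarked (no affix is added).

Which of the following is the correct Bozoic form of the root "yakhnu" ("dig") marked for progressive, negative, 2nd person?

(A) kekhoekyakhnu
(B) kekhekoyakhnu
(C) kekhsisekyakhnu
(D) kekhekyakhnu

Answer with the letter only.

D

Attach aspect progressive ek- → ekyakhnu.
Attach person 2nd person o- → oekyakhnu.
Attach polarity negative kekh- → kekhoekyakhnu.
Nasal assimilation: no change.
Apply vowel deletion: kekhoekyakhnu → kekhekyakhnu.
So the correct form is kekhekyakhnu, option (D).
(C) kekhsisekyakhnu is wrong: it uses 3rd person instead of 2nd person for person.
(B) kekhekoyakhnu is wrong: it has the affixes in the wrong order.
(A) kekhoekyakhnu is wrong: it fails to apply the sound rule(s).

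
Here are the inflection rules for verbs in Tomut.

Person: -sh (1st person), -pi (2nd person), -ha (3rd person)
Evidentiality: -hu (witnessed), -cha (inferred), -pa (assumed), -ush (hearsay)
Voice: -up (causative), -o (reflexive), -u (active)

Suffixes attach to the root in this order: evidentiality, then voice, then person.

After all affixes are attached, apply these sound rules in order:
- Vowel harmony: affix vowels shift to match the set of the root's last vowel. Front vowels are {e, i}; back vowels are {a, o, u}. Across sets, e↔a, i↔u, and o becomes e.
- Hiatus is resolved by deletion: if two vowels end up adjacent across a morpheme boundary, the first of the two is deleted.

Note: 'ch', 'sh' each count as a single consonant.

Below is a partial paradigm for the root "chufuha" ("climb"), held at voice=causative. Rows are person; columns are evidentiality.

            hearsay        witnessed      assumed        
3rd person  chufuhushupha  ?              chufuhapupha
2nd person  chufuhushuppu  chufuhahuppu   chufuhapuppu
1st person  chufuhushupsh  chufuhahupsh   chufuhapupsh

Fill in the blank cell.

Attach evidentiality witnessed -hu → chufuhahu.
Attach voice causative -up → chufuhahuup.
Attach person 3rd person -ha → chufuhahuupha.
Vowel harmony: no change.
Apply vowel deletion: chufuhahuupha → chufuhahupha.

chufuhahupha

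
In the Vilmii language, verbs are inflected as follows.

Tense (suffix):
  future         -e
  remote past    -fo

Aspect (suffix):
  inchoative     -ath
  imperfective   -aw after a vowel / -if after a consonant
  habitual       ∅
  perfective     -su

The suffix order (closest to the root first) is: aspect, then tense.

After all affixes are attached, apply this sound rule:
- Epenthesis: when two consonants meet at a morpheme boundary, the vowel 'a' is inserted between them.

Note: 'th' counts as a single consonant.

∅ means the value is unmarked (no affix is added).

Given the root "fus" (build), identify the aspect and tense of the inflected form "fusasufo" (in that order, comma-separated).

perfective, remote past

Segment: fus-su-fo.
aspect: -su → perfective.
tense: -fo → remote past.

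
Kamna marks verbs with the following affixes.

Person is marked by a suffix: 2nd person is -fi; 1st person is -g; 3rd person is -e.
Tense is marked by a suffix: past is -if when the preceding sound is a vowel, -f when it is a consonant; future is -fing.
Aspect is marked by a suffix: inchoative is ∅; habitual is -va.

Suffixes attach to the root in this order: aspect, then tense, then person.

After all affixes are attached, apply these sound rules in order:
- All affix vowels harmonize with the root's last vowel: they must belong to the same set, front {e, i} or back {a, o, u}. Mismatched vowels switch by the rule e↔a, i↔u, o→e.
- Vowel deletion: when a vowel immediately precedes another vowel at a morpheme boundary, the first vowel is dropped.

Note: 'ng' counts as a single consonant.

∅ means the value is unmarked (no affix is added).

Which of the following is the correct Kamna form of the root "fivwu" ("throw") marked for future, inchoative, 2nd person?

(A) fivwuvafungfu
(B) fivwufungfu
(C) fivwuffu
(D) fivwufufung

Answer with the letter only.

B

aspect = inchoative: zero marking, form stays fivwu.
Attach tense future -fing → fivwufing.
Attach person 2nd person -fi → fivwufingfi.
Apply vowel harmony: fivwufingfi → fivwufungfu.
Vowel deletion: no change.
So the correct form is fivwufungfu, option (B).
(A) fivwuvafungfu is wrong: it uses habitual instead of inchoative for aspect.
(C) fivwuffu is wrong: it uses past instead of future for tense.
(D) fivwufufung is wrong: it has the affixes in the wrong order.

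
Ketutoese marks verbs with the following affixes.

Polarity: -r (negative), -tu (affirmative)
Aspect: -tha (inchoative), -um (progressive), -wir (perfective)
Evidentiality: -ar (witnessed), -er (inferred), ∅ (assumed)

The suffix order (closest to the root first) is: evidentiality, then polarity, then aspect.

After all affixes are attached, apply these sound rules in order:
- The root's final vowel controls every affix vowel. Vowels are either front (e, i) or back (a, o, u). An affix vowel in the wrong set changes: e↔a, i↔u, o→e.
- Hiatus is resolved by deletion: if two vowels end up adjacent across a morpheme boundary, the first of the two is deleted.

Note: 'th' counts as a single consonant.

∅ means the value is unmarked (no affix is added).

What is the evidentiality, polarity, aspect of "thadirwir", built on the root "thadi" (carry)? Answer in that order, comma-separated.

assumed, negative, perfective

Segment: thadi-r-wir.
evidentiality: ∅ → assumed.
polarity: -r → negative.
aspect: -wir → perfective.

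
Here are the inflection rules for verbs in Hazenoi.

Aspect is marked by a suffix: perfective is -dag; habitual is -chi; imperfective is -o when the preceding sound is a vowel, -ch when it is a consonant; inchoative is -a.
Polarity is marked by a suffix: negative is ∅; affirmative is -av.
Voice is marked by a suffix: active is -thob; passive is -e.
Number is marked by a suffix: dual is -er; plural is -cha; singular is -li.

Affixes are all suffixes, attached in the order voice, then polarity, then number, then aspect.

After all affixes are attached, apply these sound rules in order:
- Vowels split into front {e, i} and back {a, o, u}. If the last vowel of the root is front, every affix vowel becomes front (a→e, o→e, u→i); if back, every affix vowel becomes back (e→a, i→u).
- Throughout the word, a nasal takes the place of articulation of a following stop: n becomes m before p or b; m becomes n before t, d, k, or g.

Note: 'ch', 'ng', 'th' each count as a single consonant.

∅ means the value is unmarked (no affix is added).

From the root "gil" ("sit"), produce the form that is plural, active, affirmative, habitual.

Attach voice active -thob → gilthob.
Attach polarity affirmative -av → gilthobav.
Attach number plural -cha → gilthobavcha.
Attach aspect habitual -chi → gilthobavchachi.
Apply vowel harmony: gilthobavchachi → gilthebevchechi.
Nasal assimilation: no change.

gilthebevchechi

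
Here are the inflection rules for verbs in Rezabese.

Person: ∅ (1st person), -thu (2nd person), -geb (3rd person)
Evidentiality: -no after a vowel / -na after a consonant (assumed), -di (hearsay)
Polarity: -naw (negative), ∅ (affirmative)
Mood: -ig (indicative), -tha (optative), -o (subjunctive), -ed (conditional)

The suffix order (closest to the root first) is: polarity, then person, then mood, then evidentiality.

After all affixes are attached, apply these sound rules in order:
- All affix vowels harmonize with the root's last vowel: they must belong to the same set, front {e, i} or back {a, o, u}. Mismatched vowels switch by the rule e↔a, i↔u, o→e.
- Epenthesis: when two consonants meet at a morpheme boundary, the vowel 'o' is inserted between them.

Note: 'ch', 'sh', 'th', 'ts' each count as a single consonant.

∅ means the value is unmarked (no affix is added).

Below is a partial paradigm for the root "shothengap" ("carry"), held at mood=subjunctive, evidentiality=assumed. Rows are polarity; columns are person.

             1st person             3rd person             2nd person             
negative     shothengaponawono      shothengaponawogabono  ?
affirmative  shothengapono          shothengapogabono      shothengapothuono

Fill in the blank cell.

shothengaponawothuono

Attach polarity negative -naw → shothengapnaw.
Attach person 2nd person -thu → shothengapnawthu.
Attach mood subjunctive -o → shothengapnawthuo.
Attach evidentiality assumed -no (after vowel 'o') → shothengapnawthuono.
Vowel harmony: no change.
Apply epenthesis: shothengapnawthuono → shothengaponawothuono.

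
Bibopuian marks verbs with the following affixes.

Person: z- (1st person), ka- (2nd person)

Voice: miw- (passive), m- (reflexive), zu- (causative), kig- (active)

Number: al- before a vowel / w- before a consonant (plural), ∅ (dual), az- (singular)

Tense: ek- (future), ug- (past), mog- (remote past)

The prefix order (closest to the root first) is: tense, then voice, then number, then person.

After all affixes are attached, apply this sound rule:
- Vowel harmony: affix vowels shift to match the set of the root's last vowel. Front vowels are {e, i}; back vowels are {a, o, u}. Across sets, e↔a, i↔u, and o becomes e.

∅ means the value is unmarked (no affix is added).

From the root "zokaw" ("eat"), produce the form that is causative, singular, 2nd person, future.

Attach tense future ek- → ekzokaw.
Attach voice causative zu- → zuekzokaw.
Attach number singular az- → azzuekzokaw.
Attach person 2nd person ka- → kaazzuekzokaw.
Apply vowel harmony: kaazzuekzokaw → kaazzuakzokaw.

kaazzuakzokaw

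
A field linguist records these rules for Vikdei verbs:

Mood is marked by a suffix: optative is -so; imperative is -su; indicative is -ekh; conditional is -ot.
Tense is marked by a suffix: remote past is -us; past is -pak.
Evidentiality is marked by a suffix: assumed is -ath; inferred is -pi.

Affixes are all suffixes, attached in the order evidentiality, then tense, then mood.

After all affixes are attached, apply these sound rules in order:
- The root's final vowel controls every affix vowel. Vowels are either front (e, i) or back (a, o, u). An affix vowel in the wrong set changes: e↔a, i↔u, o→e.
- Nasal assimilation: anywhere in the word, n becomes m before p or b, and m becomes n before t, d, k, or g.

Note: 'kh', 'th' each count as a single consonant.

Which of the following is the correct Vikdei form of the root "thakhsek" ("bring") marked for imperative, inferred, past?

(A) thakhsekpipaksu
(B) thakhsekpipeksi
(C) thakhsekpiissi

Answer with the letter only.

B

Attach evidentiality inferred -pi → thakhsekpi.
Attach tense past -pak → thakhsekpipak.
Attach mood imperative -su → thakhsekpipaksu.
Apply vowel harmony: thakhsekpipaksu → thakhsekpipeksi.
Nasal assimilation: no change.
So the correct form is thakhsekpipeksi, option (B).
(C) thakhsekpiissi is wrong: it uses remote past instead of past for tense.
(A) thakhsekpipaksu is wrong: it fails to apply the sound rule(s).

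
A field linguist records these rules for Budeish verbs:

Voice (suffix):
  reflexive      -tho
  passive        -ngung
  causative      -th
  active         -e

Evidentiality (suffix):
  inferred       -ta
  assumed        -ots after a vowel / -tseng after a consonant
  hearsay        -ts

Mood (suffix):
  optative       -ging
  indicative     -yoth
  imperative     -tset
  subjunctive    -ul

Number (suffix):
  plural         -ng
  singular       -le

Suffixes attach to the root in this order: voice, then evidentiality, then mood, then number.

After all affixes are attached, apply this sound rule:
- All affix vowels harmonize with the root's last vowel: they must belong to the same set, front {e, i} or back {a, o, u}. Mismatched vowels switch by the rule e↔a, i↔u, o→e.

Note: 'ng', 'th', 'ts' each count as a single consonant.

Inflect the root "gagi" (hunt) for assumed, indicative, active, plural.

Attach voice active -e → gagie.
Attach evidentiality assumed -ots (after vowel 'e') → gagieots.
Attach mood indicative -yoth → gagieotsyoth.
Attach number plural -ng → gagieotsyothng.
Apply vowel harmony: gagieotsyothng → gagieetsyethng.

gagieetsyethng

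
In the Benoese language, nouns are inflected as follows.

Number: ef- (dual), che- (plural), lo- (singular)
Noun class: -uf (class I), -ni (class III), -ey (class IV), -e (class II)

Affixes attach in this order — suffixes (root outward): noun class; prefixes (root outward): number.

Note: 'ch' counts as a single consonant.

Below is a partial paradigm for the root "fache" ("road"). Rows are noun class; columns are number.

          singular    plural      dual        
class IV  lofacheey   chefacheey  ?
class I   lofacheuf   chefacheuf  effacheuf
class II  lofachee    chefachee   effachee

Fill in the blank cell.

effacheey

Attach number dual ef- → effache.
Attach noun class class IV -ey → effacheey.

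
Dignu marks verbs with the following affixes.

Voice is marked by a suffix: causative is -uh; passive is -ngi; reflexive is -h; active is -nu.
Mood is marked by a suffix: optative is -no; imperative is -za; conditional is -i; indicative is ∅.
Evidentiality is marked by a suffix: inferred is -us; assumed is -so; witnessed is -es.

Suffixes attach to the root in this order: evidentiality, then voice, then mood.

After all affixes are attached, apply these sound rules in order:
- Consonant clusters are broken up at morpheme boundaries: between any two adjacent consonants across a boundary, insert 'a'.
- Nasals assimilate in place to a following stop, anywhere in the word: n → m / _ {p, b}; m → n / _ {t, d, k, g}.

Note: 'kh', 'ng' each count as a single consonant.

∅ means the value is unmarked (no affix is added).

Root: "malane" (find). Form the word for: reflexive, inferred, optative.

malaneusahano

Attach evidentiality inferred -us → malaneus.
Attach voice reflexive -h → malaneush.
Attach mood optative -no → malaneushno.
Apply epenthesis: malaneushno → malaneusahano.
Nasal assimilation: no change.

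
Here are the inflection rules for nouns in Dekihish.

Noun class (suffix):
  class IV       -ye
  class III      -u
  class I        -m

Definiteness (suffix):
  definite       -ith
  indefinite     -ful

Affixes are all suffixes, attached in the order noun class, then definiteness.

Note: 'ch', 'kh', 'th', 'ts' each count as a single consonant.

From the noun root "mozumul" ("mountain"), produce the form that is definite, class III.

mozumuluith

Attach noun class class III -u → mozumulu.
Attach definiteness definite -ith → mozumuluith.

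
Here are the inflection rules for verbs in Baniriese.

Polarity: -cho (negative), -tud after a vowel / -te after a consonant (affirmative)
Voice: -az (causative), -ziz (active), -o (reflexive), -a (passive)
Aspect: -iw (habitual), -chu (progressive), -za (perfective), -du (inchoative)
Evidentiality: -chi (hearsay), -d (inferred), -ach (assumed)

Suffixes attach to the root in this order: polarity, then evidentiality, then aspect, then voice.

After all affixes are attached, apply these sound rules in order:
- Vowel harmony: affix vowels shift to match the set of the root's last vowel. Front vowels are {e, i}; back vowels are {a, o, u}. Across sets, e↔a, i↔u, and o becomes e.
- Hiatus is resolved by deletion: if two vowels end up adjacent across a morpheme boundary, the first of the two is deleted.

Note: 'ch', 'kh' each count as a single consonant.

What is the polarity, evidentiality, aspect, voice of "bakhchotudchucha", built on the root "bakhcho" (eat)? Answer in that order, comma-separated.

Segment: bakhcho-tud-chi-chu-a.
polarity: -tud/te → affirmative.
evidentiality: -chi → hearsay.
aspect: -chu → progressive.
voice: -a → passive.

affirmative, hearsay, progressive, passive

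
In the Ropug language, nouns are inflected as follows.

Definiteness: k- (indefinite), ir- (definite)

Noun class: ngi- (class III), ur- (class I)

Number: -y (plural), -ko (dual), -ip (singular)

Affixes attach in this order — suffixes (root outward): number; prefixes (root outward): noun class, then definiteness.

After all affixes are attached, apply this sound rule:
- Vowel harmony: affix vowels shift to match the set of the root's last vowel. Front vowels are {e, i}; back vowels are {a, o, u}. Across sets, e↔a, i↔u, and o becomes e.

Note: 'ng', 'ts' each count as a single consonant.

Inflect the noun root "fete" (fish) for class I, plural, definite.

Attach noun class class I ur- → urfete.
Attach number plural -y → urfetey.
Attach definiteness definite ir- → irurfetey.
Apply vowel harmony: irurfetey → irirfetey.

irirfetey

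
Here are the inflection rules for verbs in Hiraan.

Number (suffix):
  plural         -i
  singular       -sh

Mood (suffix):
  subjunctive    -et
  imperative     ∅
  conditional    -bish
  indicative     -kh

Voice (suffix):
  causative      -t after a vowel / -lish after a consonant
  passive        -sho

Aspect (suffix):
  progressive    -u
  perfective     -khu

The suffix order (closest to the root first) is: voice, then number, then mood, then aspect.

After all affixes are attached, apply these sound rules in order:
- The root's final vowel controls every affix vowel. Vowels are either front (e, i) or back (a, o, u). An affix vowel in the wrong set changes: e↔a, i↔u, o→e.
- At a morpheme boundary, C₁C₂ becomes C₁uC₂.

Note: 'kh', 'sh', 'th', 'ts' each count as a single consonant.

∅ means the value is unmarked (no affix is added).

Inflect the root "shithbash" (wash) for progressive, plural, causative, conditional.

shithbashulushubushu

Attach voice causative -lish (after consonant 'sh') → shithbashlish.
Attach number plural -i → shithbashlishi.
Attach mood conditional -bish → shithbashlishibish.
Attach aspect progressive -u → shithbashlishibishu.
Apply vowel harmony: shithbashlishibishu → shithbashlushubushu.
Apply epenthesis: shithbashlushubushu → shithbashulushubushu.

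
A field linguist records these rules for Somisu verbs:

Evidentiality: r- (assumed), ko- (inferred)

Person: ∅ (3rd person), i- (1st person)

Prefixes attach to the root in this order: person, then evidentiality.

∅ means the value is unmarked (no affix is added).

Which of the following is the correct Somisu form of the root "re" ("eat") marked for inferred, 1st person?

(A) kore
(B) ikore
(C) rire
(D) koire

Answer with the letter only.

Attach person 1st person i- → ire.
Attach evidentiality inferred ko- → koire.
So the correct form is koire, option (D).
(A) kore is wrong: it uses 3rd person instead of 1st person for person.
(C) rire is wrong: it uses assumed instead of inferred for evidentiality.
(B) ikore is wrong: it has the affixes in the wrong order.

D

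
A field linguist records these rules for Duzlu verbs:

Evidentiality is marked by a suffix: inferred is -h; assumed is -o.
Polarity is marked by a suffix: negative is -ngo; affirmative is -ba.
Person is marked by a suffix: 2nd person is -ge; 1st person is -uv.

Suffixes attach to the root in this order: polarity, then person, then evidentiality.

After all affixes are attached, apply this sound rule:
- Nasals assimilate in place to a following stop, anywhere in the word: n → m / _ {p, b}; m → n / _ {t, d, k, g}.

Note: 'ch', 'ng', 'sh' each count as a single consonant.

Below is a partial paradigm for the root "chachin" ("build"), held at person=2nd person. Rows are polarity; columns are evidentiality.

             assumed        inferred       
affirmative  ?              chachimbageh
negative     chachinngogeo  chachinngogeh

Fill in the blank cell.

chachimbageo

Attach polarity affirmative -ba → chachinba.
Attach person 2nd person -ge → chachinbage.
Attach evidentiality assumed -o → chachinbageo.
Apply nasal assimilation: chachinbageo → chachimbageo.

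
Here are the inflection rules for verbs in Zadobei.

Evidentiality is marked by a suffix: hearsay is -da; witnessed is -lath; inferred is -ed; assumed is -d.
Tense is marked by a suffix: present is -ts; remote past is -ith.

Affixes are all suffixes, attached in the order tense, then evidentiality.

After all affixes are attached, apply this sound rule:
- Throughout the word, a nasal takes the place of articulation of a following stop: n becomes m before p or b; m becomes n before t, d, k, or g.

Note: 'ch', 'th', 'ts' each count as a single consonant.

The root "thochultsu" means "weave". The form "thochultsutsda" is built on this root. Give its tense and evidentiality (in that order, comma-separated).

Segment: thochultsu-ts-da.
tense: -ts → present.
evidentiality: -da → hearsay.

present, hearsay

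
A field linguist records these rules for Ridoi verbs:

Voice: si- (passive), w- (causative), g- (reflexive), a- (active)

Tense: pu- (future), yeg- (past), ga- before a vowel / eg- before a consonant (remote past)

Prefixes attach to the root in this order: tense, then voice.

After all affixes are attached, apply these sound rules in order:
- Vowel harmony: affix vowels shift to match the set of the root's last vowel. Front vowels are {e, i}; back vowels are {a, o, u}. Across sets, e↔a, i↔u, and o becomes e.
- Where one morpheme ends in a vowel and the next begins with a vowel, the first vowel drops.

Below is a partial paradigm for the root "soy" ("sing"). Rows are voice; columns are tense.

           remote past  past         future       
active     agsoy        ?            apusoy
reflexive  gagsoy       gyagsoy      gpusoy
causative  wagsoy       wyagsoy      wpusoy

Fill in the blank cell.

Attach tense past yeg- → yegsoy.
Attach voice active a- → ayegsoy.
Apply vowel harmony: ayegsoy → ayagsoy.
Vowel deletion: no change.

ayagsoy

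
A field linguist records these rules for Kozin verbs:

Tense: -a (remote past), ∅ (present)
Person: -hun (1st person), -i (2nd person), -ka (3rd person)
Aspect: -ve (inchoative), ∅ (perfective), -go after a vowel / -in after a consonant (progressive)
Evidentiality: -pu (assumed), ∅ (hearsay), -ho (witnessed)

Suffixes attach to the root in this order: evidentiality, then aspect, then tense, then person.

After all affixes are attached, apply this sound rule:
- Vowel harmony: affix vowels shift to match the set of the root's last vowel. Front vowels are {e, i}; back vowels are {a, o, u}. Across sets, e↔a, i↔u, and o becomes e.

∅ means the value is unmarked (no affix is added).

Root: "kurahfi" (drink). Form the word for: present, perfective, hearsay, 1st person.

evidentiality = hearsay: zero marking, form stays kurahfi.
aspect = perfective: zero marking, form stays kurahfi.
tense = present: zero marking, form stays kurahfi.
Attach person 1st person -hun → kurahfihun.
Apply vowel harmony: kurahfihun → kurahfihin.

kurahfihin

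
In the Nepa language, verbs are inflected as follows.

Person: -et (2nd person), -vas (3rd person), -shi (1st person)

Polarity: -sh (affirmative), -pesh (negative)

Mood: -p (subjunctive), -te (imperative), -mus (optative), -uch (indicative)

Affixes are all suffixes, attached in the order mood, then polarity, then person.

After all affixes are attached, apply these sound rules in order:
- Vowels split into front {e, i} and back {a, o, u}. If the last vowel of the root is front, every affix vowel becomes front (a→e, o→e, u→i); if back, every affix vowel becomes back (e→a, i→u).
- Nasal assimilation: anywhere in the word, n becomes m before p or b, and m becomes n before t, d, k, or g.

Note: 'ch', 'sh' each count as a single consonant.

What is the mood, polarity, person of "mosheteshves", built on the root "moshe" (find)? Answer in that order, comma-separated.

Segment: moshe-te-sh-vas.
mood: -te → imperative.
polarity: -sh → affirmative.
person: -vas → 3rd person.

imperative, affirmative, 3rd person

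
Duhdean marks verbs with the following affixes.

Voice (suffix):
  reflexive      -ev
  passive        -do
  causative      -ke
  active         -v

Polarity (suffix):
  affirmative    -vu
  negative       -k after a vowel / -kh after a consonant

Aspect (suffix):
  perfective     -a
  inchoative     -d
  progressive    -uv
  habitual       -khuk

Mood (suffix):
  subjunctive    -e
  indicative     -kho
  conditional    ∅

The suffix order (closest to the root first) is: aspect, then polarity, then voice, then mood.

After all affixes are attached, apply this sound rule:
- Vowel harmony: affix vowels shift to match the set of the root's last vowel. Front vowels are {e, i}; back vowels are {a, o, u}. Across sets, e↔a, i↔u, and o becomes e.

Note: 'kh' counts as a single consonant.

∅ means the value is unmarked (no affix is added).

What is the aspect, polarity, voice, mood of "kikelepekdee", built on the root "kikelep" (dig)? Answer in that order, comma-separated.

Segment: kikelep-a-k-do-e.
aspect: -a → perfective.
polarity: -k/kh → negative.
voice: -do → passive.
mood: -e → subjunctive.

perfective, negative, passive, subjunctive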